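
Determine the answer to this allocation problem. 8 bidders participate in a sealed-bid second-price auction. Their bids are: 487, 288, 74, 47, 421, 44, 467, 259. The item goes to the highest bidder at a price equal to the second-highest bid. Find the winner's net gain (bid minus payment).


Step 1: Sort bids in descending order: 487, 467, 421, 288, 259, 74, 47, 44
Step 2: The winning bid is the highest: 487
Step 3: The payment equals the second-highest bid: 467
Step 4: Surplus = winner's bid - payment = 487 - 467 = 20

20


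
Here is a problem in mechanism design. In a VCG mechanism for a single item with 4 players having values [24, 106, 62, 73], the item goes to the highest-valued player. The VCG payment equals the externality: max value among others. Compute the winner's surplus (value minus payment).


Step 1: The winner is the agent with the highest value: agent 1 with value 106
Step 2: Values of other agents: [24, 62, 73]
Step 3: VCG payment = max of others' values = 73
Step 4: Surplus = 106 - 73 = 33

33


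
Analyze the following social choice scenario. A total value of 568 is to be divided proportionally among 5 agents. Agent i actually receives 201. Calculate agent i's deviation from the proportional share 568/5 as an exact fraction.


Step 1: Proportional share = 568/5
Step 2: Agent's actual allocation = 201
Step 3: Excess = 201 - 568/5 = 437/5

437/5


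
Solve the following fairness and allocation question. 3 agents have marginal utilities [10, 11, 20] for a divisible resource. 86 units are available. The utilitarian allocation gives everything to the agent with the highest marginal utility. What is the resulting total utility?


Step 1: The marginal utilities are [10, 11, 20]
Step 2: The highest marginal utility is 20
Step 3: All 86 units go to that agent
Step 4: Total utility = 20 * 86 = 1720

1720


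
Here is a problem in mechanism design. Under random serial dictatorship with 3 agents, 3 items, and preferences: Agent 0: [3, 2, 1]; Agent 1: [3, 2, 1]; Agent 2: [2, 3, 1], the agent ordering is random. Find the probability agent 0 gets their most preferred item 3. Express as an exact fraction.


Step 1: Agent 0 wants item 3
Step 2: There are 6 possible orderings of agents
Step 3: In 3 orderings, agent 0 gets item 3
Step 4: Probability = 3/6 = 1/2

1/2


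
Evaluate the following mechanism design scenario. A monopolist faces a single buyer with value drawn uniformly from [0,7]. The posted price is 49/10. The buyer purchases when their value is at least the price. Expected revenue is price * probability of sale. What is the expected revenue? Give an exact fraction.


Step 1: Posted price r = 49/10, value support [0,7]
Step 2: P(v >= r) = (7 - 49/10)/7 = 3/10
Step 3: Expected revenue = r * P(v >= r) = 49/10 * 3/10
Step 4: Revenue = 147/100

147/100


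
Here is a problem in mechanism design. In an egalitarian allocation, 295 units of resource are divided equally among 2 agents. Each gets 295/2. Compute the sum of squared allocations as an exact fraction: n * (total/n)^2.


Step 1: Each agent's share = 295/2
Step 2: Square of each share = (295/2)^2 = 87025/4
Step 3: Sum of squares = 2 * 87025/4 = 87025/2

87025/2


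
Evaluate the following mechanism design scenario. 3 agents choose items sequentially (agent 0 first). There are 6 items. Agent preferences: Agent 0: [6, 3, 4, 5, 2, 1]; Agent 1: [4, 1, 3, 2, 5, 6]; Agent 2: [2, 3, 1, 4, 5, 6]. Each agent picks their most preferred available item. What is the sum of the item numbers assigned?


Step 1: Agent 0 picks item 6
Step 2: Agent 1 picks item 4
Step 3: Agent 2 picks item 2
Step 4: Sum = 6 + 4 + 2 = 12

12


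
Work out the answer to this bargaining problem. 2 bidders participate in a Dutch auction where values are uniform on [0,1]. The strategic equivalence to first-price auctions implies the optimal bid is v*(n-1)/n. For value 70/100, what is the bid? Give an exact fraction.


Step 1: Dutch auctions are strategically equivalent to first-price auctions
Step 2: The equilibrium bid is b(v) = v*(n-1)/n
Step 3: b = 7/10 * 1/2
Step 4: b = 7/20

7/20


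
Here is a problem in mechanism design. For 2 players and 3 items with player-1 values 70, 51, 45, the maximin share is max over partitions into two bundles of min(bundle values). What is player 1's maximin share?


Step 1: Item values = 70, 51, 45
Step 2: Enumerate all 2-bundle partitions and take the smaller bundle:
  Partition 1: {70} vs {51,45} -> bundles 70, 96; min = 70
  Partition 2: {51} vs {70,45} -> bundles 51, 115; min = 51
  Partition 3: {45} vs {70,51} -> bundles 45, 121; min = 45
Step 3: MMS = max(70, 51, 45) = 70

70


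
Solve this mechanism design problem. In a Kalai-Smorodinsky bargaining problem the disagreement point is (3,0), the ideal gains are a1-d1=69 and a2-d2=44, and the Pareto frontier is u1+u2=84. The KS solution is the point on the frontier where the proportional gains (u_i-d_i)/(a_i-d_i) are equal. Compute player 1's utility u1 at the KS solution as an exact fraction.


Step 1: At the KS point, (u1-d1)/r1 = (u2-d2)/r2 = t and u1+u2 = 84
Step 2: u1 = d1 + r1*t and u2 = d2 + r2*t, so (d1 + r1*t) + (d2 + r2*t) = 84
Step 3: t = (84 - 3 - 0)/(69 + 44) = 81/113
Step 4: u1 = d1 + r1*t = 3 + 69 * 81/113 = 5928/113
Step 5: (Check: u2 = d2 + r2*t = 3564/113; u1+u2 = 5928/113 + 3564/113 = 84, on the frontier.)

5928/113


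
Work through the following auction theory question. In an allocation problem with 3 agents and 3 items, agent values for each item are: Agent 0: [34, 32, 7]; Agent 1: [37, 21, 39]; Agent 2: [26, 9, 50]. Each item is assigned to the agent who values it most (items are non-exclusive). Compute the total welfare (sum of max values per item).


Step 1: For each item, find the maximum value among all agents.
Step 2: Item 0 -> Agent 1 (value 37)
Step 3: Item 1 -> Agent 0 (value 32)
Step 4: Item 2 -> Agent 2 (value 50)
Step 5: Total welfare = 37 + 32 + 50 = 119

119


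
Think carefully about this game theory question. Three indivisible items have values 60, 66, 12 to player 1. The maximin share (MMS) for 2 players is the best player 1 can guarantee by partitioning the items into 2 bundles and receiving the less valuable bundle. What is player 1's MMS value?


Step 1: Item values = 60, 66, 12
Step 2: Enumerate all 2-bundle partitions and take the smaller bundle:
  Partition 1: {60} vs {66,12} -> bundles 60, 78; min = 60
  Partition 2: {66} vs {60,12} -> bundles 66, 72; min = 66
  Partition 3: {12} vs {60,66} -> bundles 12, 126; min = 12
Step 3: MMS = max(60, 66, 12) = 66

66


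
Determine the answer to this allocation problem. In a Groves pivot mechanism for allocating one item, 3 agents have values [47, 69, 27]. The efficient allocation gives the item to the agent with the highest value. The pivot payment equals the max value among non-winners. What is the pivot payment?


Step 1: The efficient winner is agent 1 with value 69
Step 2: Other agents' values: [47, 27]
Step 3: Pivot payment = max(others) = 47
Step 4: The winner pays 47

47


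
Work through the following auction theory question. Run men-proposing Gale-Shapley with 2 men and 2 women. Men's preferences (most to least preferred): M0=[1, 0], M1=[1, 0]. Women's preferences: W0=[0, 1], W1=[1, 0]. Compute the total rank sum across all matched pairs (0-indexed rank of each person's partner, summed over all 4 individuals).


Step 1: Run Gale-Shapley (men propose, women hold best offer):
  M0 proposes to W1; she accepts
  M1 proposes to W1; she switches from M0
  M0 proposes to W0; she accepts
Step 2: Final matching: W0-M0, W1-M1
Step 3: 0-indexed ranks (man's rank of his match, then woman's): 1 + 0 + 0 + 0
Step 4: Total rank sum = 1

1


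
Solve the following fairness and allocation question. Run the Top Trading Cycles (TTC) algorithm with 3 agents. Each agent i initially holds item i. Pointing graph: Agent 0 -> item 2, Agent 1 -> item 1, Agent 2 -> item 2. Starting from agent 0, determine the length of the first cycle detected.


Step 1: Trace the pointer graph from agent 0: 0 -> 2 -> 2
Step 2: A cycle is detected when we revisit agent 2
Step 3: The cycle is: 2 -> 2
Step 4: Cycle length = 1

1


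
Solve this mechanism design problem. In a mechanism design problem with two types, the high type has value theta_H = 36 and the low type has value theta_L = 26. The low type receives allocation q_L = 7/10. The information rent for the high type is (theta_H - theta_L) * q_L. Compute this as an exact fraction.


Step 1: theta_H - theta_L = 36 - 26 = 10
Step 2: Information rent = (theta_H - theta_L) * q_L
Step 3: = 10 * 7/10
Step 4: = 7

7


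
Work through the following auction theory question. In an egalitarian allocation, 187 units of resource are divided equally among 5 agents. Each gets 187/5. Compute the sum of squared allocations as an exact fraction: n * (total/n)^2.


Step 1: Each agent's share = 187/5
Step 2: Square of each share = (187/5)^2 = 34969/25
Step 3: Sum of squares = 5 * 34969/25 = 34969/5

34969/5


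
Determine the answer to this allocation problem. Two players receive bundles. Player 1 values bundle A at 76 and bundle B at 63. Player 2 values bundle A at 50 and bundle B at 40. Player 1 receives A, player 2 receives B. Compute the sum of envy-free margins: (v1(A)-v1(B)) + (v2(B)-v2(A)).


Step 1: Player 1's margin = v1(A) - v1(B) = 76 - 63 = 13
Step 2: Player 2's margin = v2(B) - v2(A) = 40 - 50 = -10
Step 3: Total margin = 13 + -10 = 3

3


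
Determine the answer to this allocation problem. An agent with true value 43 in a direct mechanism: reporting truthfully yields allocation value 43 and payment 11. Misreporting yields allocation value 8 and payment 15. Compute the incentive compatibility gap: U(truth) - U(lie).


Step 1: U(truth) = value - payment = 43 - 11 = 32
Step 2: U(lie) = allocation - payment = 8 - 15 = -7
Step 3: IC gap = 32 - (-7) = 39

39


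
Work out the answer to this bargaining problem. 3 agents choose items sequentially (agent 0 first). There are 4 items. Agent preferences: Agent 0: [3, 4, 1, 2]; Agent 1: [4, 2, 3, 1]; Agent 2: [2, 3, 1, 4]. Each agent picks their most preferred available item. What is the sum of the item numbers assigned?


Step 1: Agent 0 picks item 3
Step 2: Agent 1 picks item 4
Step 3: Agent 2 picks item 2
Step 4: Sum = 3 + 4 + 2 = 9

9


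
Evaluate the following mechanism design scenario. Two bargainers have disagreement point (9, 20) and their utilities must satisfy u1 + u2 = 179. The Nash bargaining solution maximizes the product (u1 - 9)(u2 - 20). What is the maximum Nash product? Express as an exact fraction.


Step 1: The Nash solution splits surplus symmetrically above the disagreement point
Step 2: u1 = (total + d1 - d2)/2 = (179 + 9 - 20)/2 = 84
Step 3: u2 = (total - d1 + d2)/2 = (179 - 9 + 20)/2 = 95
Step 4: Nash product = (84 - 9) * (95 - 20)
Step 5: = 75 * 75 = 5625

5625


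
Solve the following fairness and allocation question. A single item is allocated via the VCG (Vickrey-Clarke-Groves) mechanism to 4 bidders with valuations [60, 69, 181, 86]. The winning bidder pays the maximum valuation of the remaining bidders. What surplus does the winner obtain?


Step 1: The winner is the agent with the highest value: agent 2 with value 181
Step 2: Values of other agents: [60, 69, 86]
Step 3: VCG payment = max of others' values = 86
Step 4: Surplus = 181 - 86 = 95

95


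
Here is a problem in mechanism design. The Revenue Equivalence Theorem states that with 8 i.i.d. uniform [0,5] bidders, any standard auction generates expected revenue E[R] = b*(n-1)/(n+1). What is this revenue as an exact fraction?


Step 1: By Revenue Equivalence, expected revenue = b*(n-1)/(n+1)
Step 2: Substituting n = 8, b = 5
Step 3: Revenue = 5*(8-1)/(8+1) = 5*7/9
Step 4: Revenue = 35/9

35/9


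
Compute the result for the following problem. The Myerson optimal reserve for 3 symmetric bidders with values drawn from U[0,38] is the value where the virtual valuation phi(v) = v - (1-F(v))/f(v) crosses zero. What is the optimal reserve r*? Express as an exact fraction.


Step 1: For U[0,38], F(v) = v/38 and f(v) = 1/38
Step 2: phi(v) = v - (1 - v/38)/(1/38) = v - (38 - v) = 2v - 38
Step 3: Set phi(r*) = 0: 2r* - 38 = 0
Step 4: r* = 38/2 = 19 (the number of bidders n = 3 does not enter)

19


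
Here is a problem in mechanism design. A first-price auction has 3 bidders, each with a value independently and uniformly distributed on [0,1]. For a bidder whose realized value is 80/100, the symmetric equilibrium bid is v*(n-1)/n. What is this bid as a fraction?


Step 1: The symmetric BNE bidding function is b(v) = v * (n-1) / n
Step 2: Substitute v = 4/5 and n = 3
Step 3: b = 4/5 * 2/3
Step 4: b = 8/15

8/15


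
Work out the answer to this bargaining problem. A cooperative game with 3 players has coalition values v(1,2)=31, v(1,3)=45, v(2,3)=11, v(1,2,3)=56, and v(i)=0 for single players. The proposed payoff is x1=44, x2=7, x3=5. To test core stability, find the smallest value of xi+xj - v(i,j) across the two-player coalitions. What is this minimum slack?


Step 1: Slack for coalition (1,2): x1+x2 - v12 = 51 - 31 = 20
Step 2: Slack for coalition (1,3): x1+x3 - v13 = 49 - 45 = 4
Step 3: Slack for coalition (2,3): x2+x3 - v23 = 12 - 11 = 1
Step 4: Minimum slack = min(20, 4, 1) = 1, attained by (2,3); no pair can gain by deviating, so the allocation is in the core

1


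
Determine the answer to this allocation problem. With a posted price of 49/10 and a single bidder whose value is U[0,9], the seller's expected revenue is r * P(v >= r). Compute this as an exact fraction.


Step 1: Posted price r = 49/10, value support [0,9]
Step 2: P(v >= r) = (9 - 49/10)/9 = 41/90
Step 3: Expected revenue = r * P(v >= r) = 49/10 * 41/90
Step 4: Revenue = 2009/900

2009/900


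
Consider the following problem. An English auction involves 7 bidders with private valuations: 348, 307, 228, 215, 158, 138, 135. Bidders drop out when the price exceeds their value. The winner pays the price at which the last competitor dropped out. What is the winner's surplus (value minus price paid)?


Step 1: Identify the highest value: 348
Step 2: Identify the second-highest value: 307
Step 3: The final price = second-highest value = 307
Step 4: Surplus = 348 - 307 = 41

41


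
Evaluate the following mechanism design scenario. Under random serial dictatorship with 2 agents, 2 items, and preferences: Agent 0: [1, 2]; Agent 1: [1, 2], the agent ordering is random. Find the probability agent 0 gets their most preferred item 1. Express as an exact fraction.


Step 1: Agent 0 wants item 1
Step 2: There are 2 possible orderings of agents
Step 3: In 1 orderings, agent 0 gets item 1
Step 4: Probability = 1/2

1/2


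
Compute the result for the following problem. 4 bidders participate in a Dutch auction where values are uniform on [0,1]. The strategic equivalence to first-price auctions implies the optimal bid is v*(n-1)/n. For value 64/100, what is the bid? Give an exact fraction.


Step 1: Dutch auctions are strategically equivalent to first-price auctions
Step 2: The equilibrium bid is b(v) = v*(n-1)/n
Step 3: b = 16/25 * 3/4
Step 4: b = 12/25

12/25


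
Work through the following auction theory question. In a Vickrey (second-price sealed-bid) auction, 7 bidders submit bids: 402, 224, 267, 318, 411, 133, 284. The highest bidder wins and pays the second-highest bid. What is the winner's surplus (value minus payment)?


Step 1: Sort bids in descending order: 411, 402, 318, 284, 267, 224, 133
Step 2: The winning bid is the highest: 411
Step 3: The payment equals the second-highest bid: 402
Step 4: Surplus = winner's bid - payment = 411 - 402 = 9

9


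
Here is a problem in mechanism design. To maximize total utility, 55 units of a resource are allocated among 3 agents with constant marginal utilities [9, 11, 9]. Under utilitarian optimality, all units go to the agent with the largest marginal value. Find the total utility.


Step 1: The marginal utilities are [9, 11, 9]
Step 2: The highest marginal utility is 11
Step 3: All 55 units go to that agent
Step 4: Total utility = 11 * 55 = 605

605


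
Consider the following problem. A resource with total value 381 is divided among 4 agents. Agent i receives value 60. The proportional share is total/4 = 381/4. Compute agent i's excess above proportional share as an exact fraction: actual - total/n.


Step 1: Proportional share = 381/4
Step 2: Agent's actual allocation = 60
Step 3: Excess = 60 - 381/4 = -141/4

-141/4


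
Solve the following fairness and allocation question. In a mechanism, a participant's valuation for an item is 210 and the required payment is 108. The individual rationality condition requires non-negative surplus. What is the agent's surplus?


Step 1: Surplus = value - payment = 210 - 108 = 102
Step 2: IR is satisfied (surplus >= 0)

102


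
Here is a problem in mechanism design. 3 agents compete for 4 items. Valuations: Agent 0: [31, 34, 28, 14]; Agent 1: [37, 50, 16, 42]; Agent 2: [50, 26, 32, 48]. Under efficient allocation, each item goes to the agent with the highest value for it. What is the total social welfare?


Step 1: For each item, find the maximum value among all agents.
Step 2: Item 0 -> Agent 2 (value 50)
Step 3: Item 1 -> Agent 1 (value 50)
Step 4: Item 2 -> Agent 2 (value 32)
Step 5: Item 3 -> Agent 2 (value 48)
Step 6: Total welfare = 50 + 50 + 32 + 48 = 180

180


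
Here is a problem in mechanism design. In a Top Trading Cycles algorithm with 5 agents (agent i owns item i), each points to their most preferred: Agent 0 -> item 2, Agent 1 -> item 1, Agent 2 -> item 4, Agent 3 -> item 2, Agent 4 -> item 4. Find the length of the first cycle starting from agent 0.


Step 1: Trace the pointer graph from agent 0: 0 -> 2 -> 4 -> 4
Step 2: A cycle is detected when we revisit agent 4
Step 3: The cycle is: 4 -> 4
Step 4: Cycle length = 1

1


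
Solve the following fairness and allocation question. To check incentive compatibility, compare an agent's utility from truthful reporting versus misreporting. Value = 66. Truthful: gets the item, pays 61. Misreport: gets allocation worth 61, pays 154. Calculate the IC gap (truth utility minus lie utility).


Step 1: U(truth) = value - payment = 66 - 61 = 5
Step 2: U(lie) = allocation - payment = 61 - 154 = -93
Step 3: IC gap = 5 - (-93) = 98

98


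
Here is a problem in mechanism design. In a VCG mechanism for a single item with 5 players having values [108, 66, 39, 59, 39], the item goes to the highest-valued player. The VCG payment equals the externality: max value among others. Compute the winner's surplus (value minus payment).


Step 1: The winner is the agent with the highest value: agent 0 with value 108
Step 2: Values of other agents: [66, 39, 59, 39]
Step 3: VCG payment = max of others' values = 66
Step 4: Surplus = 108 - 66 = 42

42


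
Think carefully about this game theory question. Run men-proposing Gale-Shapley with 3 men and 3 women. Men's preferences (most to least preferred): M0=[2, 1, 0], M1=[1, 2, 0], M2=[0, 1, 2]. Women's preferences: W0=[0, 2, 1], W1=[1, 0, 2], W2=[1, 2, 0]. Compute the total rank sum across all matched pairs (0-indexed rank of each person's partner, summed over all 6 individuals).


Step 1: Run Gale-Shapley (men propose, women hold best offer):
  M0 proposes to W2; she accepts
  M1 proposes to W1; she accepts
  M2 proposes to W0; she accepts
Step 2: Final matching: W0-M2, W1-M1, W2-M0
Step 3: 0-indexed ranks (man's rank of his match, then woman's): 0 + 1 + 0 + 0 + 0 + 2
Step 4: Total rank sum = 3

3


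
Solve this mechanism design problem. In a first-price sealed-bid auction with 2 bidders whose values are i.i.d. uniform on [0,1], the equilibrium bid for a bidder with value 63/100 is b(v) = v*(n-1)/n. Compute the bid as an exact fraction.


Step 1: The symmetric BNE bidding function is b(v) = v * (n-1) / n
Step 2: Substitute v = 63/100 and n = 2
Step 3: b = 63/100 * 1/2
Step 4: b = 63/200

63/200


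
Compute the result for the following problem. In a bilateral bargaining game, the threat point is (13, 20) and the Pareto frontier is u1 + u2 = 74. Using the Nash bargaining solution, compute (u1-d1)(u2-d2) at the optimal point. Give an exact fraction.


Step 1: The Nash solution splits surplus symmetrically above the disagreement point
Step 2: u1 = (total + d1 - d2)/2 = (74 + 13 - 20)/2 = 67/2
Step 3: u2 = (total - d1 + d2)/2 = (74 - 13 + 20)/2 = 81/2
Step 4: Nash product = (67/2 - 13) * (81/2 - 20)
Step 5: = 41/2 * 41/2 = 1681/4

1681/4


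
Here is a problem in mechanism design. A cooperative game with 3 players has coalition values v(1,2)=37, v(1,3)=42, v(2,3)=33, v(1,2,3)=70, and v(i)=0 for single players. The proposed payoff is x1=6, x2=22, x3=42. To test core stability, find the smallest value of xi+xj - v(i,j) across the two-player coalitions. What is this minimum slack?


Step 1: Slack for coalition (1,2): x1+x2 - v12 = 28 - 37 = -9
Step 2: Slack for coalition (1,3): x1+x3 - v13 = 48 - 42 = 6
Step 3: Slack for coalition (2,3): x2+x3 - v23 = 64 - 33 = 31
Step 4: Minimum slack = min(-9, 6, 31) = -9, attained by (1,2); coalition (1,2) can block (slack < 0), so the allocation is not in the core

-9


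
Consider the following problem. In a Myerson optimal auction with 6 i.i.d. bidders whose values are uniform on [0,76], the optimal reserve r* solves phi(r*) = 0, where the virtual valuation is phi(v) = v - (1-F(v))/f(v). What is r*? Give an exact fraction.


Step 1: For U[0,76], F(v) = v/76 and f(v) = 1/76
Step 2: phi(v) = v - (1 - v/76)/(1/76) = v - (76 - v) = 2v - 76
Step 3: Set phi(r*) = 0: 2r* - 76 = 0
Step 4: r* = 76/2 = 38 (the number of bidders n = 6 does not enter)

38


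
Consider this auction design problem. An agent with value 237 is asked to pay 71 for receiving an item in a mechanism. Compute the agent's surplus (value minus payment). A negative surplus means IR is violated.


Step 1: Surplus = value - payment = 237 - 71 = 166
Step 2: IR is satisfied (surplus >= 0)

166


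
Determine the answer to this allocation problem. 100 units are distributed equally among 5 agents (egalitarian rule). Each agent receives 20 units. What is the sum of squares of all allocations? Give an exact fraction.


Step 1: Each agent's share = 100/5 = 20
Step 2: Square of each share = (20)^2 = 400
Step 3: Sum of squares = 5 * 400 = 2000

2000


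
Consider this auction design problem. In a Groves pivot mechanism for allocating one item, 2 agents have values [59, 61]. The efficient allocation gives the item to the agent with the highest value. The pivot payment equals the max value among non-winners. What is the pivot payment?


Step 1: The efficient winner is agent 1 with value 61
Step 2: Other agents' values: [59]
Step 3: Pivot payment = max(others) = 59
Step 4: The winner pays 59

59


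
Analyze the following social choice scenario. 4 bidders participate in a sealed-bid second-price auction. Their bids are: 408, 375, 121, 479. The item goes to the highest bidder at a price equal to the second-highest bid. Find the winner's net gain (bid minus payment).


Step 1: Sort bids in descending order: 479, 408, 375, 121
Step 2: The winning bid is the highest: 479
Step 3: The payment equals the second-highest bid: 408
Step 4: Surplus = winner's bid - payment = 479 - 408 = 71

71


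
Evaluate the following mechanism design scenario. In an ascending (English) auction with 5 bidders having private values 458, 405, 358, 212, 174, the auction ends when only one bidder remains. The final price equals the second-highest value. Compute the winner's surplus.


Step 1: Identify the highest value: 458
Step 2: Identify the second-highest value: 405
Step 3: The final price = second-highest value = 405
Step 4: Surplus = 458 - 405 = 53

53


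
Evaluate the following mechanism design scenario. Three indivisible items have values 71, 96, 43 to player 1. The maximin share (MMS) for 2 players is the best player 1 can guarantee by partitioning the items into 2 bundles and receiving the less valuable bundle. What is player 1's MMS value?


Step 1: Item values = 71, 96, 43
Step 2: Enumerate all 2-bundle partitions and take the smaller bundle:
  Partition 1: {71} vs {96,43} -> bundles 71, 139; min = 71
  Partition 2: {96} vs {71,43} -> bundles 96, 114; min = 96
  Partition 3: {43} vs {71,96} -> bundles 43, 167; min = 43
Step 3: MMS = max(71, 96, 43) = 96

96


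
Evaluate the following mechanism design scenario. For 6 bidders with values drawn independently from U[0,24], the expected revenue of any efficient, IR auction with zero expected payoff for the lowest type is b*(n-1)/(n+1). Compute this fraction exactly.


Step 1: By Revenue Equivalence, expected revenue = b*(n-1)/(n+1)
Step 2: Substituting n = 6, b = 24
Step 3: Revenue = 24*(6-1)/(6+1) = 24*5/7
Step 4: Revenue = 120/7

120/7


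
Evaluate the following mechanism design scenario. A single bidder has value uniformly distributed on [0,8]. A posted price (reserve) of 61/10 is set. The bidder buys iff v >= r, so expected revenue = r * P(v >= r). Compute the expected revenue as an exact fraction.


Step 1: Posted price r = 61/10, value support [0,8]
Step 2: P(v >= r) = (8 - 61/10)/8 = 19/80
Step 3: Expected revenue = r * P(v >= r) = 61/10 * 19/80
Step 4: Revenue = 1159/800

1159/800


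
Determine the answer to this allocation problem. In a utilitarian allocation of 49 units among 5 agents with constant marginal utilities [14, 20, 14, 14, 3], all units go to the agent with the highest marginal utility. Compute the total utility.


Step 1: The marginal utilities are [14, 20, 14, 14, 3]
Step 2: The highest marginal utility is 20
Step 3: All 49 units go to that agent
Step 4: Total utility = 20 * 49 = 980

980


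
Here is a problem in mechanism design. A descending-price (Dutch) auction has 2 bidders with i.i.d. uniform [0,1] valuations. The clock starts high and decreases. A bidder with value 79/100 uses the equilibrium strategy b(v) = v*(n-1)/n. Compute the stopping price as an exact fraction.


Step 1: Dutch auctions are strategically equivalent to first-price auctions
Step 2: The equilibrium bid is b(v) = v*(n-1)/n
Step 3: b = 79/100 * 1/2
Step 4: b = 79/200

79/200


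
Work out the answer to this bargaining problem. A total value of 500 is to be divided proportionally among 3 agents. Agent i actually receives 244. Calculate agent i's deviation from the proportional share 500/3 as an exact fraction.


Step 1: Proportional share = 500/3
Step 2: Agent's actual allocation = 244
Step 3: Excess = 244 - 500/3 = 232/3

232/3


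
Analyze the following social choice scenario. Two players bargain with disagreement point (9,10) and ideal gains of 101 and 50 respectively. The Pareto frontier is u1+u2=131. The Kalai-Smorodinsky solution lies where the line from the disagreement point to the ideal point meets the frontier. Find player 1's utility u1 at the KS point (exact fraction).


Step 1: At the KS point, (u1-d1)/r1 = (u2-d2)/r2 = t and u1+u2 = 131
Step 2: u1 = d1 + r1*t and u2 = d2 + r2*t, so (d1 + r1*t) + (d2 + r2*t) = 131
Step 3: t = (131 - 9 - 10)/(101 + 50) = 112/151
Step 4: u1 = d1 + r1*t = 9 + 101 * 112/151 = 12671/151
Step 5: (Check: u2 = d2 + r2*t = 7110/151; u1+u2 = 12671/151 + 7110/151 = 131, on the frontier.)

12671/151


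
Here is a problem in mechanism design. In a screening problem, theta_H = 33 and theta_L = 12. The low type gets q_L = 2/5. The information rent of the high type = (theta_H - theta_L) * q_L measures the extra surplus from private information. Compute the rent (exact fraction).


Step 1: theta_H - theta_L = 33 - 12 = 21
Step 2: Information rent = (theta_H - theta_L) * q_L
Step 3: = 21 * 2/5
Step 4: = 42/5

42/5


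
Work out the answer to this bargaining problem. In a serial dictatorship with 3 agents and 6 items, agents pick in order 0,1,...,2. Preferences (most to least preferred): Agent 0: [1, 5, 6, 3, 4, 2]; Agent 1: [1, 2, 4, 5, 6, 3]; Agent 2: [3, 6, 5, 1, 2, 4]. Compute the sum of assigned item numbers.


Step 1: Agent 0 picks item 1
Step 2: Agent 1 picks item 2
Step 3: Agent 2 picks item 3
Step 4: Sum = 1 + 2 + 3 = 6

6


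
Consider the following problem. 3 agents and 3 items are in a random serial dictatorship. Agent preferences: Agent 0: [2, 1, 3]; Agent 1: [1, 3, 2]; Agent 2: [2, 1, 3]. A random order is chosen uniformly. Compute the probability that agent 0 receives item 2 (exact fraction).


Step 1: Agent 0 wants item 2
Step 2: There are 6 possible orderings of agents
Step 3: In 3 orderings, agent 0 gets item 2
Step 4: Probability = 3/6 = 1/2

1/2


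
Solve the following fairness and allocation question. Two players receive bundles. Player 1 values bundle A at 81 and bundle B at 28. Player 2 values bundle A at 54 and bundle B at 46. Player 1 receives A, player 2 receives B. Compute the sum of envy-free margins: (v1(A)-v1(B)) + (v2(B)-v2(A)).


Step 1: Player 1's margin = v1(A) - v1(B) = 81 - 28 = 53
Step 2: Player 2's margin = v2(B) - v2(A) = 46 - 54 = -8
Step 3: Total margin = 53 + -8 = 45

45


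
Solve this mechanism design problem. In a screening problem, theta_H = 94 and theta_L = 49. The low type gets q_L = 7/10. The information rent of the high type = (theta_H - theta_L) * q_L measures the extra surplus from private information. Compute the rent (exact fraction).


Step 1: theta_H - theta_L = 94 - 49 = 45
Step 2: Information rent = (theta_H - theta_L) * q_L
Step 3: = 45 * 7/10
Step 4: = 63/2

63/2


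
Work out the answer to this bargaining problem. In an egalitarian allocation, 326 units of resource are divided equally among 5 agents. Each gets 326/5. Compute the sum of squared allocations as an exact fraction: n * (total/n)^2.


Step 1: Each agent's share = 326/5
Step 2: Square of each share = (326/5)^2 = 106276/25
Step 3: Sum of squares = 5 * 106276/25 = 106276/5

106276/5


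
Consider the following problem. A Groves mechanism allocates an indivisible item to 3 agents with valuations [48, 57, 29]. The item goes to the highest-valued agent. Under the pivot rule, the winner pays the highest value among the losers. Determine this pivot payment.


Step 1: The efficient winner is agent 1 with value 57
Step 2: Other agents' values: [48, 29]
Step 3: Pivot payment = max(others) = 48
Step 4: The winner pays 48

48


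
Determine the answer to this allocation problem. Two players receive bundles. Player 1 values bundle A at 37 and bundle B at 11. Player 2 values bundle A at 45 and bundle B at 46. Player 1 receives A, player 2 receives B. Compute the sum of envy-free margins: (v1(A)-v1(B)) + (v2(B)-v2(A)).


Step 1: Player 1's margin = v1(A) - v1(B) = 37 - 11 = 26
Step 2: Player 2's margin = v2(B) - v2(A) = 46 - 45 = 1
Step 3: Total margin = 26 + 1 = 27

27


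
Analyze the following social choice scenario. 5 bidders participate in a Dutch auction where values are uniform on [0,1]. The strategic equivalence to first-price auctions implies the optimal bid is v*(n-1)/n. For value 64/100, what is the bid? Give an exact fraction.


Step 1: Dutch auctions are strategically equivalent to first-price auctions
Step 2: The equilibrium bid is b(v) = v*(n-1)/n
Step 3: b = 16/25 * 4/5
Step 4: b = 64/125

64/125


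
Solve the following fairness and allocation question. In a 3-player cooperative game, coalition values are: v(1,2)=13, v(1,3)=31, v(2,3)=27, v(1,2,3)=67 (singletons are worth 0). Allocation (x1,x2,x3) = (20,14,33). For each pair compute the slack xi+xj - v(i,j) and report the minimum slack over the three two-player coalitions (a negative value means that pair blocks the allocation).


Step 1: Slack for coalition (1,2): x1+x2 - v12 = 34 - 13 = 21
Step 2: Slack for coalition (1,3): x1+x3 - v13 = 53 - 31 = 22
Step 3: Slack for coalition (2,3): x2+x3 - v23 = 47 - 27 = 20
Step 4: Minimum slack = min(21, 22, 20) = 20, attained by (2,3); no pair can gain by deviating, so the allocation is in the core

20


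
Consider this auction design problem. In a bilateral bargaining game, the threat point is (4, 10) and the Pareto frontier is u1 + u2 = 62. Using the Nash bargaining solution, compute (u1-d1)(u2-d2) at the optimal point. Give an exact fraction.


Step 1: The Nash solution splits surplus symmetrically above the disagreement point
Step 2: u1 = (total + d1 - d2)/2 = (62 + 4 - 10)/2 = 28
Step 3: u2 = (total - d1 + d2)/2 = (62 - 4 + 10)/2 = 34
Step 4: Nash product = (28 - 4) * (34 - 10)
Step 5: = 24 * 24 = 576

576


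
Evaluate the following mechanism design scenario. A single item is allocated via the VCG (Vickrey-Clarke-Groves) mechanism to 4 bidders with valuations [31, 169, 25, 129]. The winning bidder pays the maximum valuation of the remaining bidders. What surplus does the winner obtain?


Step 1: The winner is the agent with the highest value: agent 1 with value 169
Step 2: Values of other agents: [31, 25, 129]
Step 3: VCG payment = max of others' values = 129
Step 4: Surplus = 169 - 129 = 40

40


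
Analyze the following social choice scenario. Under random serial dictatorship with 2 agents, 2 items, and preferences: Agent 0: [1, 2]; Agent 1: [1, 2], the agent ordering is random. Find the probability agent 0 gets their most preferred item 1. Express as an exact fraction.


Step 1: Agent 0 wants item 1
Step 2: There are 2 possible orderings of agents
Step 3: In 1 orderings, agent 0 gets item 1
Step 4: Probability = 1/2

1/2


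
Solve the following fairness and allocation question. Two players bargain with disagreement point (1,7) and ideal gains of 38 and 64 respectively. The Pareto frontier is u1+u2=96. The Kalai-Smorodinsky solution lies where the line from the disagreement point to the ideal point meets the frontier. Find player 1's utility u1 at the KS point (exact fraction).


Step 1: At the KS point, (u1-d1)/r1 = (u2-d2)/r2 = t and u1+u2 = 96
Step 2: u1 = d1 + r1*t and u2 = d2 + r2*t, so (d1 + r1*t) + (d2 + r2*t) = 96
Step 3: t = (96 - 1 - 7)/(38 + 64) = 88/102 = 44/51
Step 4: u1 = d1 + r1*t = 1 + 38 * 44/51 = 1723/51
Step 5: (Check: u2 = d2 + r2*t = 3173/51; u1+u2 = 1723/51 + 3173/51 = 96, on the frontier.)

1723/51


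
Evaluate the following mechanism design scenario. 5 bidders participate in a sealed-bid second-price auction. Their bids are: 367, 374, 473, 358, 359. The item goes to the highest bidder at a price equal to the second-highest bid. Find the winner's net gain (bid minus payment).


Step 1: Sort bids in descending order: 473, 374, 367, 359, 358
Step 2: The winning bid is the highest: 473
Step 3: The payment equals the second-highest bid: 374
Step 4: Surplus = winner's bid - payment = 473 - 374 = 99

99


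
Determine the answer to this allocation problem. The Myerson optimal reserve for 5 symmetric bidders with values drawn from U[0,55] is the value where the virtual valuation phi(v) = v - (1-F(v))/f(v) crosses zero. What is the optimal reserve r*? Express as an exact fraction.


Step 1: For U[0,55], F(v) = v/55 and f(v) = 1/55
Step 2: phi(v) = v - (1 - v/55)/(1/55) = v - (55 - v) = 2v - 55
Step 3: Set phi(r*) = 0: 2r* - 55 = 0
Step 4: r* = 55/2 (the number of bidders n = 5 does not enter)

55/2


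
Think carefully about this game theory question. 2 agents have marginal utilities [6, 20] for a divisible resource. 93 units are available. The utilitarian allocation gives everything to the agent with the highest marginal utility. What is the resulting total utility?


Step 1: The marginal utilities are [6, 20]
Step 2: The highest marginal utility is 20
Step 3: All 93 units go to that agent
Step 4: Total utility = 20 * 93 = 1860

1860


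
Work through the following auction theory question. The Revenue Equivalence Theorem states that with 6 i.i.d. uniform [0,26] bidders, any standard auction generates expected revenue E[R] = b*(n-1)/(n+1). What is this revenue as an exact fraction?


Step 1: By Revenue Equivalence, expected revenue = b*(n-1)/(n+1)
Step 2: Substituting n = 6, b = 26
Step 3: Revenue = 26*(6-1)/(6+1) = 26*5/7
Step 4: Revenue = 130/7

130/7


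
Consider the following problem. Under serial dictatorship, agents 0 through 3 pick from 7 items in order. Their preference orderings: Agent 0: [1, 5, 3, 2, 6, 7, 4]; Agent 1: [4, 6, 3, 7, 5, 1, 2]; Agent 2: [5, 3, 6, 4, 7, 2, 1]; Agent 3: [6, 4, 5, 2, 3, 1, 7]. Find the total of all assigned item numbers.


Step 1: Agent 0 picks item 1
Step 2: Agent 1 picks item 4
Step 3: Agent 2 picks item 5
Step 4: Agent 3 picks item 6
Step 5: Sum = 1 + 4 + 5 + 6 = 16

16


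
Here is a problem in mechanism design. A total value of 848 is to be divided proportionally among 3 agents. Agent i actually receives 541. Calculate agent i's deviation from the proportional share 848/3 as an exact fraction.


Step 1: Proportional share = 848/3
Step 2: Agent's actual allocation = 541
Step 3: Excess = 541 - 848/3 = 775/3

775/3


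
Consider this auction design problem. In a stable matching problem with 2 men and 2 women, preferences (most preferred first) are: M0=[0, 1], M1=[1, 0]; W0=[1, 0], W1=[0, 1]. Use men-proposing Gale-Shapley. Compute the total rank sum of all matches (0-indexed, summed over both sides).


Step 1: Run Gale-Shapley (men propose, women hold best offer):
  M0 proposes to W0; she accepts
  M1 proposes to W1; she accepts
Step 2: Final matching: W0-M0, W1-M1
Step 3: 0-indexed ranks (man's rank of his match, then woman's): 0 + 1 + 0 + 1
Step 4: Total rank sum = 2

2


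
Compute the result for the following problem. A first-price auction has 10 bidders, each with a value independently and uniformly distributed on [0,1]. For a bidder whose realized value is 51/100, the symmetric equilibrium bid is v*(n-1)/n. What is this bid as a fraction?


Step 1: The symmetric BNE bidding function is b(v) = v * (n-1) / n
Step 2: Substitute v = 51/100 and n = 10
Step 3: b = 51/100 * 9/10
Step 4: b = 459/1000

459/1000


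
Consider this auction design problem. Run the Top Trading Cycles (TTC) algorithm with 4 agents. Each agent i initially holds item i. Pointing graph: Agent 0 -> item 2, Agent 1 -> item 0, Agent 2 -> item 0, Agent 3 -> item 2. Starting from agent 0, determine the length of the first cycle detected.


Step 1: Trace the pointer graph from agent 0: 0 -> 2 -> 0
Step 2: A cycle is detected when we revisit agent 0
Step 3: The cycle is: 0 -> 2 -> 0
Step 4: Cycle length = 2

2


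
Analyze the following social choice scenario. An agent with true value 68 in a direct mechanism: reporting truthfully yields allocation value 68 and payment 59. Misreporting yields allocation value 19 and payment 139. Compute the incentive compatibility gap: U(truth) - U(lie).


Step 1: U(truth) = value - payment = 68 - 59 = 9
Step 2: U(lie) = allocation - payment = 19 - 139 = -120
Step 3: IC gap = 9 - (-120) = 129

129


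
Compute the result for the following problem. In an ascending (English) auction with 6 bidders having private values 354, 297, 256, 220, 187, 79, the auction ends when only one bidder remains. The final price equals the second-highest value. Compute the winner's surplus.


Step 1: Identify the highest value: 354
Step 2: Identify the second-highest value: 297
Step 3: The final price = second-highest value = 297
Step 4: Surplus = 354 - 297 = 57

57


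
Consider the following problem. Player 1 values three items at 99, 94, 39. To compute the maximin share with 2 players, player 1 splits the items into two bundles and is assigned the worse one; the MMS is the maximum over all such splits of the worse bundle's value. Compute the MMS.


Step 1: Item values = 99, 94, 39
Step 2: Enumerate all 2-bundle partitions and take the smaller bundle:
  Partition 1: {99} vs {94,39} -> bundles 99, 133; min = 99
  Partition 2: {94} vs {99,39} -> bundles 94, 138; min = 94
  Partition 3: {39} vs {99,94} -> bundles 39, 193; min = 39
Step 3: MMS = max(99, 94, 39) = 99

99


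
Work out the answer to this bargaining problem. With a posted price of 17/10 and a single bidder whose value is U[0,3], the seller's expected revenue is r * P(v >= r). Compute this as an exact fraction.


Step 1: Posted price r = 17/10, value support [0,3]
Step 2: P(v >= r) = (3 - 17/10)/3 = 13/30
Step 3: Expected revenue = r * P(v >= r) = 17/10 * 13/30
Step 4: Revenue = 221/300

221/300
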